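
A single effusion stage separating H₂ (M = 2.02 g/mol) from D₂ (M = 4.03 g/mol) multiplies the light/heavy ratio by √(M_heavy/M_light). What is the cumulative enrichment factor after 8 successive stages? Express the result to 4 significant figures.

After 8 stages the ratio has grown by (√(4.03/2.02))^8 = (4.03/2.02)^(8/2).
= 1.99505^4 = 15.84.

15.84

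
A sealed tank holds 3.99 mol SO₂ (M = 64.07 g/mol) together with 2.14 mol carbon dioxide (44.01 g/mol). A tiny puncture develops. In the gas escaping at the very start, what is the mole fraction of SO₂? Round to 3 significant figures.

Rate_i ∝ x_i/√M_i (Graham's law weighted by mole fraction), so the effusate composition follows n_i/√M_i.
x_SO₂(eff) = (n_SO₂/√M_SO₂) / (n_SO₂/√M_SO₂ + n_CO₂/√M_CO₂)
= (3.99/√64.07) / (3.99/√64.07 + 2.14/√44.01) = 0.4985/(0.4985 + 0.3226) = 0.607.

0.607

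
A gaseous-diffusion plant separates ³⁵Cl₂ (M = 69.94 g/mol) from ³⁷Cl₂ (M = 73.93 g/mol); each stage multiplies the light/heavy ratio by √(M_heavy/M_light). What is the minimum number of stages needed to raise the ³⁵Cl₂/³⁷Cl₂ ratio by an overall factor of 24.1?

115

Single-stage factor α = √(73.93/69.94), so ln α = ½ ln(1.05705) = 0.02774.
Need α^N ≥ 24.1 ⇒ N ≥ ln(24.1) / ln α = 3.182 / 0.02774 = 114.71.
Minimum whole number of stages: N = 115.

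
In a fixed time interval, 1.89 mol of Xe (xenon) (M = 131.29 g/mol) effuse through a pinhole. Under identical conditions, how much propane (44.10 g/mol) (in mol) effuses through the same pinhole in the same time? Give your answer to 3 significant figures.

Using Graham's law: rate_C₃H₈/rate_Xe = √(M_Xe/M_C₃H₈) = √(131.29/44.10) = √2.977 = 1.725.
So the amount for C₃H₈ is 1.89 × 1.725 = 3.26 mol.

3.26 mol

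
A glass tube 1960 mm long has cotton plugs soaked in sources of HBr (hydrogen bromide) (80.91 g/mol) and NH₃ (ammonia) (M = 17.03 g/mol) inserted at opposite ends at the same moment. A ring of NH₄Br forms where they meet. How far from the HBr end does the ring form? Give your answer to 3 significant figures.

Graham's law gives d_HBr/d_NH₃ = rate_HBr/rate_NH₃ = √(M_NH₃/M_HBr) = √(17.03/80.91) = 0.4588.
With d_HBr + d_NH₃ = 1960 mm, d_NH₃ = 1960/(1 + 0.4588) = 1344 mm.
d_HBr = 1960 − 1344 = 616 mm.

616 mm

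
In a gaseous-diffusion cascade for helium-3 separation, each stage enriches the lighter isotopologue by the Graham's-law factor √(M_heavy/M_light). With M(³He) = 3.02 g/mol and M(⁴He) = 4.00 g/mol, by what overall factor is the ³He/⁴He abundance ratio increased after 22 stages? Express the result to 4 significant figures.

After 22 stages the ratio has grown by (√(4.00/3.02))^22 = (4.00/3.02)^(22/2).
= 1.32450^11 = 22.01.

22.01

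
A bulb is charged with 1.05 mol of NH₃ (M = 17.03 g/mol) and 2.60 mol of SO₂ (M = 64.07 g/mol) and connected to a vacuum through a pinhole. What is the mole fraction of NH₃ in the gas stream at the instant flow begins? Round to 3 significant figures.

0.439

Effusion rate of each component ∝ n_i/√M_i (partial pressure × 1/√M).
x_NH₃(eff) = (n_NH₃/√M_NH₃) / (n_NH₃/√M_NH₃ + n_SO₂/√M_SO₂)
= (1.05/√17.03) / (1.05/√17.03 + 2.60/√64.07) = 0.2544/(0.2544 + 0.3248) = 0.439.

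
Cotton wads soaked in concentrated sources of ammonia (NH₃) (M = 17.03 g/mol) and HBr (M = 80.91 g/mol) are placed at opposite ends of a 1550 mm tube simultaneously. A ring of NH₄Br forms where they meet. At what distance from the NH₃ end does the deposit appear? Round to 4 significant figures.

The fronts meet when d_NH₃ + d_HBr = L with d_NH₃/d_HBr = √(M_HBr/M_NH₃) (Graham's law). Here √(M_HBr/M_NH₃) = √(80.91/17.03) = 2.180.
With d_NH₃ + d_HBr = 1550 mm, d_HBr = 1550/(1 + 2.180) = 487.5 mm.
d_NH₃ = 1550 − 487.5 = 1063 mm.

1063 mm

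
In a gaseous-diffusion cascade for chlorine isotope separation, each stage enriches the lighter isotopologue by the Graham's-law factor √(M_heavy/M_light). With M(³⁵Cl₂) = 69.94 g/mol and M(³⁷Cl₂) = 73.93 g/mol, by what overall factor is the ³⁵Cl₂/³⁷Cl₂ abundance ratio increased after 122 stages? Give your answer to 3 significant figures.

29.5

Each stage multiplies the ratio by α = √(73.93/69.94), so after 122 stages the overall factor is α^122 = (73.93/69.94)^(122/2).
= 1.05705^61 = 29.5.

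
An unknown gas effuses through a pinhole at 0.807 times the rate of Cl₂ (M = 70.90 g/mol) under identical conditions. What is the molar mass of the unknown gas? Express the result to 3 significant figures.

109 g/mol

By Graham's law, rate_X/rate_Cl₂ = √(M_Cl₂/M_X).
0.807 = √(70.90/M_X)
M_X = 70.90 / 0.807² = 70.90 / 0.6512 = 109 g/mol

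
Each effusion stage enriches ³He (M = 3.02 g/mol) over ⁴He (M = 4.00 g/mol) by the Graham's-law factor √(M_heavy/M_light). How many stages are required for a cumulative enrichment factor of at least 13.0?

19

With α = √(4.00/3.02) per stage, ln α = ½ ln(1.32450) = 0.1405.
Need α^N ≥ 13.0 ⇒ N ≥ ln(13.0) / ln α = 2.565 / 0.1405 = 18.25.
So at least 19 stages are needed.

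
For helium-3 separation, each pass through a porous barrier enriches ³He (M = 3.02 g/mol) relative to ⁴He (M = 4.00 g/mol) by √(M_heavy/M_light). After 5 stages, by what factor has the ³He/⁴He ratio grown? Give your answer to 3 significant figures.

The single-stage factor is √(M_heavy/M_light), so 5 stages give [√(4.00/3.02)]^5 = (4.00/3.02)^(5/2).
= 1.32450^(5/2) = 2.02.

2.02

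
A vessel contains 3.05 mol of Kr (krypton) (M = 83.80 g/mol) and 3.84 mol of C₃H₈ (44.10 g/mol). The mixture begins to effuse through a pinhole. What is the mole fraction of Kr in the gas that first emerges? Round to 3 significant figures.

0.366

Effusion rate of each component ∝ n_i/√M_i (partial pressure × 1/√M).
x_Kr(eff) = (n_Kr/√M_Kr) / (n_Kr/√M_Kr + n_C₃H₈/√M_C₃H₈)
= (3.05/√83.80) / (3.05/√83.80 + 3.84/√44.10) = 0.3332/(0.3332 + 0.5782) = 0.366.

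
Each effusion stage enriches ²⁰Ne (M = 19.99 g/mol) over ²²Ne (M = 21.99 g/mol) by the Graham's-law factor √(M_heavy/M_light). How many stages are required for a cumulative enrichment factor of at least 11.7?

52

Per stage α = (21.99/19.99)^(1/2) = 1.10005^0.5, giving ln α = 0.04768.
Need α^N ≥ 11.7 ⇒ N ≥ ln(11.7) / ln α = 2.460 / 0.04768 = 51.59.
So at least 52 stages are needed.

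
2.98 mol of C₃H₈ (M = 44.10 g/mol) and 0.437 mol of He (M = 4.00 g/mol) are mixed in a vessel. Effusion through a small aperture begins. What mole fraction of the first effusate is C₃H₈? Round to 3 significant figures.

0.673

Rate_i ∝ x_i/√M_i (Graham's law weighted by mole fraction), so the effusate composition follows n_i/√M_i.
x_C₃H₈(eff) = (n_C₃H₈/√M_C₃H₈) / (n_C₃H₈/√M_C₃H₈ + n_He/√M_He)
= (2.98/√44.10) / (2.98/√44.10 + 0.437/√4.00) = 0.4487/(0.4487 + 0.2185) = 0.673.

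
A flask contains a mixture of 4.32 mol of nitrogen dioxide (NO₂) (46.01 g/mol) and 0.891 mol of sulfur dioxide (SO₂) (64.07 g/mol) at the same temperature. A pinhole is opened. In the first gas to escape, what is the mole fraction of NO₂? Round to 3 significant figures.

Effusion rate of each component ∝ n_i/√M_i (partial pressure × 1/√M).
x_NO₂(eff) = (n_NO₂/√M_NO₂) / (n_NO₂/√M_NO₂ + n_SO₂/√M_SO₂)
= (4.32/√46.01) / (4.32/√46.01 + 0.891/√64.07) = 0.6369/(0.6369 + 0.1113) = 0.851.

0.851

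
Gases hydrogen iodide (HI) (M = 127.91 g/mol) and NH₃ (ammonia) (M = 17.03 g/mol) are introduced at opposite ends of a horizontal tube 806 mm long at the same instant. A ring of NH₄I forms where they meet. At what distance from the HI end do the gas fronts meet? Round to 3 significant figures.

Graham's law gives d_HI/d_NH₃ = rate_HI/rate_NH₃ = √(M_NH₃/M_HI) = √(17.03/127.91) = 0.3649.
With d_HI + d_NH₃ = 806 mm, d_NH₃ = 806/(1 + 0.3649) = 590.5 mm.
d_HI = 806 − 590.5 = 215 mm.

215 mm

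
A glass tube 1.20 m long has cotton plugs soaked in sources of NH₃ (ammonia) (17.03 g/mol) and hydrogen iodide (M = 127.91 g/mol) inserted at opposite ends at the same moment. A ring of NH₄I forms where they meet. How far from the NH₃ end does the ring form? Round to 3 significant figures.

The fronts meet when d_NH₃ + d_HI = L with d_NH₃/d_HI = √(M_HI/M_NH₃) (Graham's law). Here √(M_HI/M_NH₃) = √(127.91/17.03) = 2.741.
With d_NH₃ + d_HI = 1.20 m, d_HI = 1.20/(1 + 2.741) = 0.3208 m.
d_NH₃ = 1.20 − 0.3208 = 0.879 m.

0.879 m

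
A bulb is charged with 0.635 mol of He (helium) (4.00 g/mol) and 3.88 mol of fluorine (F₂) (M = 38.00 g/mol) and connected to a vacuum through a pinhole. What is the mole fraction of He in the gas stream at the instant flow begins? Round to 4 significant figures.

Effusion rate of each component ∝ n_i/√M_i (partial pressure × 1/√M).
So x_He in the escaping gas = (n_He/√M_He) / Σ(n_i/√M_i)
= (0.635/√4.00) / (0.635/√4.00 + 3.88/√38.00) = 0.3175/(0.3175 + 0.6294) = 0.3353.

0.3353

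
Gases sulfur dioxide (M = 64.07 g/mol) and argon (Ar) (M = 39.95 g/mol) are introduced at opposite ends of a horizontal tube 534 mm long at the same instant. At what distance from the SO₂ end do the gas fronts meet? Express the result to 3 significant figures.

236 mm

In equal time, each gas travels a distance ∝ its rate ∝ 1/√M, so d_SO₂/d_Ar = √(M_Ar/M_SO₂) = √(39.95/64.07) = 0.7896.
With d_SO₂ + d_Ar = 534 mm, d_Ar = 534/(1 + 0.7896) = 298.4 mm.
d_SO₂ = 534 − 298.4 = 236 mm.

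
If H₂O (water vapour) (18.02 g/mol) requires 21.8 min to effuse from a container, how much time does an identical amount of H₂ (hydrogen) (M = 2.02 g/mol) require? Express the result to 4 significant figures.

Graham's law gives t_H₂/t_H₂O = √(M_H₂/M_H₂O) = √(2.02/18.02) = √0.1121 = 0.3348.
So the time for H₂ is 21.8 × 0.3348 = 7.299 min.

7.299 min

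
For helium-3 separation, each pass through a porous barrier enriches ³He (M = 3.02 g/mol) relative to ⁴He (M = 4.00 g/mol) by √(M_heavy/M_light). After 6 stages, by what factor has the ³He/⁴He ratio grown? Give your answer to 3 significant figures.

2.32

Overall factor = α^6 with α = √(4.00/3.02), i.e. (4.00/3.02)^(6/2).
= 1.32450^3 = 2.32.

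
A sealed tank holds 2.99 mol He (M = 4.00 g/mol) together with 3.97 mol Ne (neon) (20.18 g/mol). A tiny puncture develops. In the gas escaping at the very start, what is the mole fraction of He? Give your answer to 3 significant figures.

0.628

Rate_i ∝ x_i/√M_i (Graham's law weighted by mole fraction), so the effusate composition follows n_i/√M_i.
So x_He in the escaping gas = (n_He/√M_He) / Σ(n_i/√M_i)
= (2.99/√4.00) / (2.99/√4.00 + 3.97/√20.18) = 1.495/(1.495 + 0.8838) = 0.628.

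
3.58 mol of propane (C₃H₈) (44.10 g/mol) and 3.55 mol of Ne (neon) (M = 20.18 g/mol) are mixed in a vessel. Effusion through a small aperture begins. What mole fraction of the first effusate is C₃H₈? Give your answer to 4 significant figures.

0.4055

The effusion rate of species i is ∝ p_i/√M_i ∝ n_i/√M_i.
So x_C₃H₈ in the escaping gas = (n_C₃H₈/√M_C₃H₈) / Σ(n_i/√M_i)
= (3.58/√44.10) / (3.58/√44.10 + 3.55/√20.18) = 0.5391/(0.5391 + 0.7903) = 0.4055.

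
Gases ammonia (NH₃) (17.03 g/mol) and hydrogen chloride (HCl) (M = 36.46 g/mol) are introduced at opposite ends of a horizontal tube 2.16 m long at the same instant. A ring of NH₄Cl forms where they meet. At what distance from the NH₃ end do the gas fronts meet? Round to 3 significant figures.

1.28 m

The fronts meet when d_NH₃ + d_HCl = L with d_NH₃/d_HCl = √(M_HCl/M_NH₃) (Graham's law). Here √(M_HCl/M_NH₃) = √(36.46/17.03) = 1.463.
With d_NH₃ + d_HCl = 2.16 m, d_HCl = 2.16/(1 + 1.463) = 0.8769 m.
d_NH₃ = 2.16 − 0.8769 = 1.28 m.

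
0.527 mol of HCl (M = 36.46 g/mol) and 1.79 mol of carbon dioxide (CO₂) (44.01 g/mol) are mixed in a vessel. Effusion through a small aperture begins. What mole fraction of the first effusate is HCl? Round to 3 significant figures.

0.244

Effusion rate of each component ∝ n_i/√M_i (partial pressure × 1/√M).
x_HCl(eff) = (n_HCl/√M_HCl) / (n_HCl/√M_HCl + n_CO₂/√M_CO₂)
= (0.527/√36.46) / (0.527/√36.46 + 1.79/√44.01) = 0.08728/(0.08728 + 0.2698) = 0.244.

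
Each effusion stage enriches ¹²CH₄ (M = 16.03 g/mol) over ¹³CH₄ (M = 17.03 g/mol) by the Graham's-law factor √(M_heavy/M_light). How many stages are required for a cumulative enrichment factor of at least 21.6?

Per stage α = (17.03/16.03)^(1/2) = 1.06238^0.5, giving ln α = 0.03026.
Need α^N ≥ 21.6 ⇒ N ≥ ln(21.6) / ln α = 3.073 / 0.03026 = 101.55.
So at least 102 stages are needed.

102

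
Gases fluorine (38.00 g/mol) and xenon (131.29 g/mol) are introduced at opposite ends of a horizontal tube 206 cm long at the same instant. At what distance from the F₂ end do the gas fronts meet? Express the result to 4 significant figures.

133.9 cm

In equal time, each gas travels a distance ∝ its rate ∝ 1/√M, so d_F₂/d_Xe = √(M_Xe/M_F₂) = √(131.29/38.00) = 1.859.
With d_F₂ + d_Xe = 206 cm, d_Xe = 206/(1 + 1.859) = 72.06 cm.
d_F₂ = 206 − 72.06 = 133.9 cm.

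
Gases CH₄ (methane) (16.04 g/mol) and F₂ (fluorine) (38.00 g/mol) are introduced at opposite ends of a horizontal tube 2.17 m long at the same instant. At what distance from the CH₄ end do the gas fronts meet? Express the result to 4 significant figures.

1.315 m

In equal time, each gas travels a distance ∝ its rate ∝ 1/√M, so d_CH₄/d_F₂ = √(M_F₂/M_CH₄) = √(38.00/16.04) = 1.539.
With d_CH₄ + d_F₂ = 2.17 m, d_F₂ = 2.17/(1 + 1.539) = 0.8546 m.
d_CH₄ = 2.17 − 0.8546 = 1.315 m.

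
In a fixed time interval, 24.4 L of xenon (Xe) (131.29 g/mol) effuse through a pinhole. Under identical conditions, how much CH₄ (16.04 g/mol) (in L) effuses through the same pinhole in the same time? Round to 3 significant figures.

From Graham's law, rate_CH₄/rate_Xe = √(M_Xe/M_CH₄) = √(131.29/16.04) = √8.185 = 2.861.
So the volume for CH₄ is 24.4 × 2.861 = 69.8 L.

69.8 L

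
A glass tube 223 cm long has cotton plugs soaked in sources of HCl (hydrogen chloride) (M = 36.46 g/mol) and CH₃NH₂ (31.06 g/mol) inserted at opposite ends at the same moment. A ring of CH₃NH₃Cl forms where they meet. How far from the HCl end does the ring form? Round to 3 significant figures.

Distances travelled in equal time are proportional to diffusion rates, so d_HCl/d_CH₃NH₂ = √(M_CH₃NH₂/M_HCl) = √(31.06/36.46) = 0.9230.
With d_HCl + d_CH₃NH₂ = 223 cm, d_CH₃NH₂ = 223/(1 + 0.9230) = 116.0 cm.
d_HCl = 223 − 116.0 = 107 cm.

107 cm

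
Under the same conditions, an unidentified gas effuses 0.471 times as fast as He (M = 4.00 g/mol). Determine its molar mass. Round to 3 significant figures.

Graham's law gives rate_X/rate_He = √(M_He/M_X).
0.471 = √(4.00/M_X)
M_X = 4.00 / 0.471² = 4.00 / 0.2218 = 18.0 g/mol

18.0 g/mol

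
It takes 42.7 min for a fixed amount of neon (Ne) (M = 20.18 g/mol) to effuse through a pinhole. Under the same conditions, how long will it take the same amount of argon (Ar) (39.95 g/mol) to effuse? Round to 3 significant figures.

60.1 min

By Graham's law, t_Ar/t_Ne = √(M_Ar/M_Ne) = √(39.95/20.18) = √1.980 = 1.407.
So the time for Ar is 42.7 × 1.407 = 60.1 min.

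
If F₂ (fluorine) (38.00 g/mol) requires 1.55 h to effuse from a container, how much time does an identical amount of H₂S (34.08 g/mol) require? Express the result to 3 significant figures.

1.47 h

Since effusion rate ∝ 1/√M, t_H₂S/t_F₂ = √(M_H₂S/M_F₂) = √(34.08/38.00) = √0.8968 = 0.9470.
So the time for H₂S is 1.55 × 0.9470 = 1.47 h.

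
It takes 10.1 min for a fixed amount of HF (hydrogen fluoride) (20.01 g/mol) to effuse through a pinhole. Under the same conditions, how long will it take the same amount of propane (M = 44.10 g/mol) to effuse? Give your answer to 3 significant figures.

15.0 min

Graham's law gives t_C₃H₈/t_HF = √(M_C₃H₈/M_HF) = √(44.10/20.01) = √2.204 = 1.485.
So the time for C₃H₈ is 10.1 × 1.485 = 15.0 min.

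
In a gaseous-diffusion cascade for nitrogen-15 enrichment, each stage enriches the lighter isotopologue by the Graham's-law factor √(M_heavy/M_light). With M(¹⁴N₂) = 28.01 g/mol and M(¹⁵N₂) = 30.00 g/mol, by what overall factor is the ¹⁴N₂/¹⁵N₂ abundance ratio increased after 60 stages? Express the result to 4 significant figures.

7.839

Each stage multiplies the ratio by α = √(30.00/28.01), so after 60 stages the overall factor is α^60 = (30.00/28.01)^(60/2).
= 1.07105^30 = 7.839.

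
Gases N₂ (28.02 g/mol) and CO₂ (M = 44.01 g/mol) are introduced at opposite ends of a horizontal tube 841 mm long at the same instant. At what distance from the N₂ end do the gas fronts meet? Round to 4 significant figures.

467.8 mm

Distances travelled in equal time are proportional to diffusion rates, so d_N₂/d_CO₂ = √(M_CO₂/M_N₂) = √(44.01/28.02) = 1.253.
With d_N₂ + d_CO₂ = 841 mm, d_CO₂ = 841/(1 + 1.253) = 373.2 mm.
d_N₂ = 841 − 373.2 = 467.8 mm.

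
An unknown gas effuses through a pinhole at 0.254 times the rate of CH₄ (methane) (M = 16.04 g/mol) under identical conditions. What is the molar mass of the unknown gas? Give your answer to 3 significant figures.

Using Graham's law: rate_X/rate_CH₄ = √(M_CH₄/M_X).
0.254 = √(16.04/M_X)
M_X = 16.04 / 0.254² = 16.04 / 0.06452 = 249 g/mol

249 g/mol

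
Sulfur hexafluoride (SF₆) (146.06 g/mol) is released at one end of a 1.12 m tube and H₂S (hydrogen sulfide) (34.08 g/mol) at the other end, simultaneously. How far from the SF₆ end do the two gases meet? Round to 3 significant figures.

Graham's law gives d_SF₆/d_H₂S = rate_SF₆/rate_H₂S = √(M_H₂S/M_SF₆) = √(34.08/146.06) = 0.4830.
With d_SF₆ + d_H₂S = 1.12 m, d_H₂S = 1.12/(1 + 0.4830) = 0.7552 m.
d_SF₆ = 1.12 − 0.7552 = 0.365 m.

0.365 m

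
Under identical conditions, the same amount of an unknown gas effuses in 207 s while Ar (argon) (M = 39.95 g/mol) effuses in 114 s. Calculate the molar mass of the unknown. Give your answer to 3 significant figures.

From Graham's law, t_X/t_Ar = √(M_X/M_Ar).
207/114 = 1.816 = √(M_X/39.95)
M_X = 39.95 × 1.816² = 39.95 × 3.297 = 132 g/mol

132 g/mol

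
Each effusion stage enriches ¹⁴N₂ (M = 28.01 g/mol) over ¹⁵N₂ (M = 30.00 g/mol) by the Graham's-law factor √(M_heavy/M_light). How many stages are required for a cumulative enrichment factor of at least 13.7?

With α = √(30.00/28.01) per stage, ln α = ½ ln(1.07105) = 0.03432.
Need α^N ≥ 13.7 ⇒ N ≥ ln(13.7) / ln α = 2.617 / 0.03432 = 76.27.
Rounding up, N = 77 stages.

77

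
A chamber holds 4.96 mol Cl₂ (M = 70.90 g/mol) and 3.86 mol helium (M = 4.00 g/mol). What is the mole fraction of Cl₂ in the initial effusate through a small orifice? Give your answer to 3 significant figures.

0.234

The effusion rate of species i is ∝ p_i/√M_i ∝ n_i/√M_i.
x_Cl₂(eff) = (n_Cl₂/√M_Cl₂) / (n_Cl₂/√M_Cl₂ + n_He/√M_He)
= (4.96/√70.90) / (4.96/√70.90 + 3.86/√4.00) = 0.5891/(0.5891 + 1.930) = 0.234.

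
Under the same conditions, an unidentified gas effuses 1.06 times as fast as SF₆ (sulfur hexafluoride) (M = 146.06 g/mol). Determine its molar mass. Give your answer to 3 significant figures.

From Graham's law, rate_X/rate_SF₆ = √(M_SF₆/M_X).
1.06 = √(146.06/M_X)
M_X = 146.06 / 1.06² = 146.06 / 1.124 = 130 g/mol

130 g/mol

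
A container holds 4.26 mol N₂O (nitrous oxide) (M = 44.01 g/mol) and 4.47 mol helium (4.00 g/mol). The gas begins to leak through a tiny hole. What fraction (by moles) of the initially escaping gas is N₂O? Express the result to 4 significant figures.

The effusion rate of species i is ∝ p_i/√M_i ∝ n_i/√M_i.
Mole fraction of N₂O in the effusate = (n_N₂O/√M_N₂O) / (n_N₂O/√M_N₂O + n_He/√M_He)
= (4.26/√44.01) / (4.26/√44.01 + 4.47/√4.00) = 0.6421/(0.6421 + 2.235) = 0.2232.

0.2232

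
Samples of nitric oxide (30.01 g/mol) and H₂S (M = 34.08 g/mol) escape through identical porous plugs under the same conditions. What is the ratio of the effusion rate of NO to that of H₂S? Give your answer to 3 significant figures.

Using Graham's law: rate_NO/rate_H₂S = √(M_H₂S/M_NO) = √(34.08/30.01) = √1.136 = 1.07.

1.07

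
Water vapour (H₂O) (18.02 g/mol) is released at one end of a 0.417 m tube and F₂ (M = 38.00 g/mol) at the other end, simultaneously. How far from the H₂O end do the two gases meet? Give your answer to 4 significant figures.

The fronts meet when d_H₂O + d_F₂ = L with d_H₂O/d_F₂ = √(M_F₂/M_H₂O) (Graham's law). Here √(M_F₂/M_H₂O) = √(38.00/18.02) = 1.452.
With d_H₂O + d_F₂ = 0.417 m, d_F₂ = 0.417/(1 + 1.452) = 0.1701 m.
d_H₂O = 0.417 − 0.1701 = 0.2469 m.

0.2469 m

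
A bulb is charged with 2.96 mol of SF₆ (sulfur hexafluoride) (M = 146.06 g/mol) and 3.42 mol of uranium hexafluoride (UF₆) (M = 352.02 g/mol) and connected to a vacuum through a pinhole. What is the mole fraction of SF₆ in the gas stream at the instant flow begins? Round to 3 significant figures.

0.573

Effusion rate of each component ∝ n_i/√M_i (partial pressure × 1/√M).
So x_SF₆ in the escaping gas = (n_SF₆/√M_SF₆) / Σ(n_i/√M_i)
= (2.96/√146.06) / (2.96/√146.06 + 3.42/√352.02) = 0.2449/(0.2449 + 0.1823) = 0.573.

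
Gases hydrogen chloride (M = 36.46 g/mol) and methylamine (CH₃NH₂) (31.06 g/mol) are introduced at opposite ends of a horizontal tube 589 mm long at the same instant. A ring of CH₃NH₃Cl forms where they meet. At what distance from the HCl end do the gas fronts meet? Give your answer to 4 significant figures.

In equal time, each gas travels a distance ∝ its rate ∝ 1/√M, so d_HCl/d_CH₃NH₂ = √(M_CH₃NH₂/M_HCl) = √(31.06/36.46) = 0.9230.
With d_HCl + d_CH₃NH₂ = 589 mm, d_CH₃NH₂ = 589/(1 + 0.9230) = 306.3 mm.
d_HCl = 589 − 306.3 = 282.7 mm.

282.7 mm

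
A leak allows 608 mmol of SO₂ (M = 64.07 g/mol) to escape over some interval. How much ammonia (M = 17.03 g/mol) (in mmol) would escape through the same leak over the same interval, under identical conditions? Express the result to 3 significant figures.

1180 mmol

By Graham's law, rate_NH₃/rate_SO₂ = √(M_SO₂/M_NH₃) = √(64.07/17.03) = √3.762 = 1.940.
So the amount for NH₃ is 608 × 1.940 = 1180 mmol.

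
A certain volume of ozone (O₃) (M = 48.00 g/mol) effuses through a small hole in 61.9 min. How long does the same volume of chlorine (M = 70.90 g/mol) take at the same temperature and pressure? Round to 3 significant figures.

Since effusion rate ∝ 1/√M, t_Cl₂/t_O₃ = √(M_Cl₂/M_O₃) = √(70.90/48.00) = √1.477 = 1.215.
So the time for Cl₂ is 61.9 × 1.215 = 75.2 min.

75.2 min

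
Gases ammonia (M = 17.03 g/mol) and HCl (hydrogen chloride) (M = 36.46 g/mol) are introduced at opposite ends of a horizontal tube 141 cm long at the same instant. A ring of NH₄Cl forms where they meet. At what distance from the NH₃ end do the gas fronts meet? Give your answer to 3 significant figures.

83.8 cm

In equal time, each gas travels a distance ∝ its rate ∝ 1/√M, so d_NH₃/d_HCl = √(M_HCl/M_NH₃) = √(36.46/17.03) = 1.463.
With d_NH₃ + d_HCl = 141 cm, d_HCl = 141/(1 + 1.463) = 57.24 cm.
d_NH₃ = 141 − 57.24 = 83.8 cm.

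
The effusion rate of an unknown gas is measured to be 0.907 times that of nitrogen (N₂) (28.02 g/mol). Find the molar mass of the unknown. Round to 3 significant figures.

By Graham's law, rate_X/rate_N₂ = √(M_N₂/M_X).
0.907 = √(28.02/M_X)
M_X = 28.02 / 0.907² = 28.02 / 0.8226 = 34.1 g/mol

34.1 g/mol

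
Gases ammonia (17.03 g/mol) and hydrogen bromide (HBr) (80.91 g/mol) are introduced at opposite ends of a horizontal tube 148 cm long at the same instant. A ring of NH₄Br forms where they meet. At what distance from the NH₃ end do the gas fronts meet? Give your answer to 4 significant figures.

Distances travelled in equal time are proportional to diffusion rates, so d_NH₃/d_HBr = √(M_HBr/M_NH₃) = √(80.91/17.03) = 2.180.
With d_NH₃ + d_HBr = 148 cm, d_HBr = 148/(1 + 2.180) = 46.55 cm.
d_NH₃ = 148 − 46.55 = 101.5 cm.

101.5 cm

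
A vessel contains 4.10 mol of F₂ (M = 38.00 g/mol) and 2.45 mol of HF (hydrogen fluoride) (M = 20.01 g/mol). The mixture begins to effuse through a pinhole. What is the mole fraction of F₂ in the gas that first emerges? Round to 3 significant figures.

0.548

Each component's effusion rate ∝ (its partial pressure)·(1/√M) ∝ n_i/√M_i.
x_F₂(eff) = (n_F₂/√M_F₂) / (n_F₂/√M_F₂ + n_HF/√M_HF)
= (4.10/√38.00) / (4.10/√38.00 + 2.45/√20.01) = 0.6651/(0.6651 + 0.5477) = 0.548.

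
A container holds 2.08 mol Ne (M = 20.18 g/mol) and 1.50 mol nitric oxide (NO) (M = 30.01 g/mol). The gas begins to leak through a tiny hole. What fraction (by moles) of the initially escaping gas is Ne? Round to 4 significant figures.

0.6284

Effusion rate of each component ∝ n_i/√M_i (partial pressure × 1/√M).
x_Ne(eff) = (n_Ne/√M_Ne) / (n_Ne/√M_Ne + n_NO/√M_NO)
= (2.08/√20.18) / (2.08/√20.18 + 1.50/√30.01) = 0.4630/(0.4630 + 0.2738) = 0.6284.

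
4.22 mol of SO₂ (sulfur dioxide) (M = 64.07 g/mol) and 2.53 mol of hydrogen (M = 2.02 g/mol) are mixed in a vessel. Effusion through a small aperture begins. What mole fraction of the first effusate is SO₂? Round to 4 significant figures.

0.2285

Effusion rate of each component ∝ n_i/√M_i (partial pressure × 1/√M).
Mole fraction of SO₂ in the effusate = (n_SO₂/√M_SO₂) / (n_SO₂/√M_SO₂ + n_H₂/√M_H₂)
= (4.22/√64.07) / (4.22/√64.07 + 2.53/√2.02) = 0.5272/(0.5272 + 1.780) = 0.2285.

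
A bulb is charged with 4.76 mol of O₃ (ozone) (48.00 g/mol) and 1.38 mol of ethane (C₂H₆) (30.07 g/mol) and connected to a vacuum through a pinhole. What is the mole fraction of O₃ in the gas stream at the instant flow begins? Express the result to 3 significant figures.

Effusion rate of each component ∝ n_i/√M_i (partial pressure × 1/√M).
Mole fraction of O₃ in the effusate = (n_O₃/√M_O₃) / (n_O₃/√M_O₃ + n_C₂H₆/√M_C₂H₆)
= (4.76/√48.00) / (4.76/√48.00 + 1.38/√30.07) = 0.6870/(0.6870 + 0.2517) = 0.732.

0.732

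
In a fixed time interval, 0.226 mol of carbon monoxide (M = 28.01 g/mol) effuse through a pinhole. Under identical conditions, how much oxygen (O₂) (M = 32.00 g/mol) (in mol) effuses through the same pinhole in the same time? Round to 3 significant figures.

Since effusion rate ∝ 1/√M, rate_O₂/rate_CO = √(M_CO/M_O₂) = √(28.01/32.00) = √0.8753 = 0.9356.
So the amount for O₂ is 0.226 × 0.9356 = 0.211 mol.

0.211 mol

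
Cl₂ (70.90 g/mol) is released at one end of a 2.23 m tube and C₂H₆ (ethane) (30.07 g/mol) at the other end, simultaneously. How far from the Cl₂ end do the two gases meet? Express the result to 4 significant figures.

Graham's law gives d_Cl₂/d_C₂H₆ = rate_Cl₂/rate_C₂H₆ = √(M_C₂H₆/M_Cl₂) = √(30.07/70.90) = 0.6512.
With d_Cl₂ + d_C₂H₆ = 2.23 m, d_C₂H₆ = 2.23/(1 + 0.6512) = 1.350 m.
d_Cl₂ = 2.23 − 1.350 = 0.8795 m.

0.8795 m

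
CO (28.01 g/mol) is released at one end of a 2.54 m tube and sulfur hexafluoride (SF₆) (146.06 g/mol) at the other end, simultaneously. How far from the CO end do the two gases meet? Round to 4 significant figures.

1.766 m

The fronts meet when d_CO + d_SF₆ = L with d_CO/d_SF₆ = √(M_SF₆/M_CO) (Graham's law). Here √(M_SF₆/M_CO) = √(146.06/28.01) = 2.284.
With d_CO + d_SF₆ = 2.54 m, d_SF₆ = 2.54/(1 + 2.284) = 0.7736 m.
d_CO = 2.54 − 0.7736 = 1.766 m.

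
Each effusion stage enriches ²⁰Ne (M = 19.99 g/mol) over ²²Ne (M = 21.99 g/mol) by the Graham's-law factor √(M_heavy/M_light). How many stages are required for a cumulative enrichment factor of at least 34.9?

With α = √(21.99/19.99) per stage, ln α = ½ ln(1.10005) = 0.04768.
Need α^N ≥ 34.9 ⇒ N ≥ ln(34.9) / ln α = 3.552 / 0.04768 = 74.51.
Minimum whole number of stages: N = 75.

75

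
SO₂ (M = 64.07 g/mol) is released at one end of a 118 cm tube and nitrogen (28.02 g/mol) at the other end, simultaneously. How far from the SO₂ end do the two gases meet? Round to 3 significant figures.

47.0 cm

Graham's law gives d_SO₂/d_N₂ = rate_SO₂/rate_N₂ = √(M_N₂/M_SO₂) = √(28.02/64.07) = 0.6613.
With d_SO₂ + d_N₂ = 118 cm, d_N₂ = 118/(1 + 0.6613) = 71.03 cm.
d_SO₂ = 118 − 71.03 = 47.0 cm.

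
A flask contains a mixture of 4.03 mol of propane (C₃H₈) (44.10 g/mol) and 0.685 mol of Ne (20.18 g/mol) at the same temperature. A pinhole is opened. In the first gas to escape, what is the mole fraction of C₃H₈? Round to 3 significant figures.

0.799

Effusion rate of each component ∝ n_i/√M_i (partial pressure × 1/√M).
x_C₃H₈(eff) = (n_C₃H₈/√M_C₃H₈) / (n_C₃H₈/√M_C₃H₈ + n_Ne/√M_Ne)
= (4.03/√44.10) / (4.03/√44.10 + 0.685/√20.18) = 0.6069/(0.6069 + 0.1525) = 0.799.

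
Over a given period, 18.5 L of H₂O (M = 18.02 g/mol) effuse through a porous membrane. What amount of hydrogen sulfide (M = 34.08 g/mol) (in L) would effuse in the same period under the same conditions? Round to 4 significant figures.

13.45 L

Using Graham's law: rate_H₂S/rate_H₂O = √(M_H₂O/M_H₂S) = √(18.02/34.08) = √0.5288 = 0.7272.
So the volume for H₂S is 18.5 × 0.7272 = 13.45 L.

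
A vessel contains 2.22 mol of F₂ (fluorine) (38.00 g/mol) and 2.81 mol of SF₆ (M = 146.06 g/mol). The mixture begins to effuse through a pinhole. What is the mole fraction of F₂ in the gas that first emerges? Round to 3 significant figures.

Rate_i ∝ x_i/√M_i (Graham's law weighted by mole fraction), so the effusate composition follows n_i/√M_i.
x_F₂(eff) = (n_F₂/√M_F₂) / (n_F₂/√M_F₂ + n_SF₆/√M_SF₆)
= (2.22/√38.00) / (2.22/√38.00 + 2.81/√146.06) = 0.3601/(0.3601 + 0.2325) = 0.608.

0.608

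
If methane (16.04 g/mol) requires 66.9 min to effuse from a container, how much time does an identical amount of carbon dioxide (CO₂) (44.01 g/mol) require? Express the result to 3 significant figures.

111 min

Using Graham's law: t_CO₂/t_CH₄ = √(M_CO₂/M_CH₄) = √(44.01/16.04) = √2.744 = 1.656.
So the time for CO₂ is 66.9 × 1.656 = 111 min.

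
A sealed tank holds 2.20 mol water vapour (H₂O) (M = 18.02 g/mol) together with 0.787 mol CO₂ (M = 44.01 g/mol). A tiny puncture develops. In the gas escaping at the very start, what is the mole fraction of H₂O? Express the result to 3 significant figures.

The effusion rate of species i is ∝ p_i/√M_i ∝ n_i/√M_i.
Mole fraction of H₂O in the effusate = (n_H₂O/√M_H₂O) / (n_H₂O/√M_H₂O + n_CO₂/√M_CO₂)
= (2.20/√18.02) / (2.20/√18.02 + 0.787/√44.01) = 0.5183/(0.5183 + 0.1186) = 0.814.

0.814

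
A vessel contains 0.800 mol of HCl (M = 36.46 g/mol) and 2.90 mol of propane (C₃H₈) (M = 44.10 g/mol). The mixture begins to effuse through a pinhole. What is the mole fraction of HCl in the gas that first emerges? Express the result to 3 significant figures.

Each component's effusion rate ∝ (its partial pressure)·(1/√M) ∝ n_i/√M_i.
Mole fraction of HCl in the effusate = (n_HCl/√M_HCl) / (n_HCl/√M_HCl + n_C₃H₈/√M_C₃H₈)
= (0.800/√36.46) / (0.800/√36.46 + 2.90/√44.10) = 0.1325/(0.1325 + 0.4367) = 0.233.

0.233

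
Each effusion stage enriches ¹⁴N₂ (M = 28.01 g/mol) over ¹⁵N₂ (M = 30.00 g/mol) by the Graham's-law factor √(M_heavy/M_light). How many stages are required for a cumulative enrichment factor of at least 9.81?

67

With α = √(30.00/28.01) per stage, ln α = ½ ln(1.07105) = 0.03432.
Need α^N ≥ 9.81 ⇒ N ≥ ln(9.81) / ln α = 2.283 / 0.03432 = 66.54.
Minimum whole number of stages: N = 67.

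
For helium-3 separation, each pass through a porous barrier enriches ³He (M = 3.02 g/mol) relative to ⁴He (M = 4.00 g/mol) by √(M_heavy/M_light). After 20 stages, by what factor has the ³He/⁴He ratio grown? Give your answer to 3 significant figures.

After 20 stages the ratio has grown by (√(4.00/3.02))^20 = (4.00/3.02)^(20/2).
= 1.32450^10 = 16.6.

16.6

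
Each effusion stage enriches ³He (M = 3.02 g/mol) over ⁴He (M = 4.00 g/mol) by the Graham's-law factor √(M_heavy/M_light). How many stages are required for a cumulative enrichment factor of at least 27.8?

Single-stage factor α = √(4.00/3.02), so ln α = ½ ln(1.32450) = 0.1405.
Need α^N ≥ 27.8 ⇒ N ≥ ln(27.8) / ln α = 3.325 / 0.1405 = 23.66.
So at least 24 stages are needed.

24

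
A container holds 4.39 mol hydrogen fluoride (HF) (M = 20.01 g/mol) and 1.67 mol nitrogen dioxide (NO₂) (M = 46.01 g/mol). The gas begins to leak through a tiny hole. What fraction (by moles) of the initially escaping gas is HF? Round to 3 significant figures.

Effusion rate of each component ∝ n_i/√M_i (partial pressure × 1/√M).
x_HF(eff) = (n_HF/√M_HF) / (n_HF/√M_HF + n_NO₂/√M_NO₂)
= (4.39/√20.01) / (4.39/√20.01 + 1.67/√46.01) = 0.9814/(0.9814 + 0.2462) = 0.799.

0.799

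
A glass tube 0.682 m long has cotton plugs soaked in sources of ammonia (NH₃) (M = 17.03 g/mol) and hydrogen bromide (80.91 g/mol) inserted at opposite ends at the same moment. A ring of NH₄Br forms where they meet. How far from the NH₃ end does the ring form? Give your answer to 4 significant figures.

0.4675 m

Distances travelled in equal time are proportional to diffusion rates, so d_NH₃/d_HBr = √(M_HBr/M_NH₃) = √(80.91/17.03) = 2.180.
With d_NH₃ + d_HBr = 0.682 m, d_HBr = 0.682/(1 + 2.180) = 0.2145 m.
d_NH₃ = 0.682 − 0.2145 = 0.4675 m.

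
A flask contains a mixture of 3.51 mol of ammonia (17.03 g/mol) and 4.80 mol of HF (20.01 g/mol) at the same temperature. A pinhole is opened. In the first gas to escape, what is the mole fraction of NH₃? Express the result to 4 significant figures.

0.4422

Rate_i ∝ x_i/√M_i (Graham's law weighted by mole fraction), so the effusate composition follows n_i/√M_i.
Mole fraction of NH₃ in the effusate = (n_NH₃/√M_NH₃) / (n_NH₃/√M_NH₃ + n_HF/√M_HF)
= (3.51/√17.03) / (3.51/√17.03 + 4.80/√20.01) = 0.8505/(0.8505 + 1.073) = 0.4422.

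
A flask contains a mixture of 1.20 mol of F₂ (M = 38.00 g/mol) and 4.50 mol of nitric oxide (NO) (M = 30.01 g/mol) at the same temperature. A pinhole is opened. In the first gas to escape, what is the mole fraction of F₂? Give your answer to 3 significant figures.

Effusion rate of each component ∝ n_i/√M_i (partial pressure × 1/√M).
Mole fraction of F₂ in the effusate = (n_F₂/√M_F₂) / (n_F₂/√M_F₂ + n_NO/√M_NO)
= (1.20/√38.00) / (1.20/√38.00 + 4.50/√30.01) = 0.1947/(0.1947 + 0.8214) = 0.192.

0.192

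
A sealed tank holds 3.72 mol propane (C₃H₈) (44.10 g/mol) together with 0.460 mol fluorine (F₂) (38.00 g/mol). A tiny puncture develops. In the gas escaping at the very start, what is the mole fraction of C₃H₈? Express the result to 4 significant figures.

0.8824

Effusion rate of each component ∝ n_i/√M_i (partial pressure × 1/√M).
Mole fraction of C₃H₈ in the effusate = (n_C₃H₈/√M_C₃H₈) / (n_C₃H₈/√M_C₃H₈ + n_F₂/√M_F₂)
= (3.72/√44.10) / (3.72/√44.10 + 0.460/√38.00) = 0.5602/(0.5602 + 0.07462) = 0.8824.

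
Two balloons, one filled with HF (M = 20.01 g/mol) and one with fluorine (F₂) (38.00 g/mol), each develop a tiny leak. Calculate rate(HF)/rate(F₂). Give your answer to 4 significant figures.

1.378

Using Graham's law: rate_HF/rate_F₂ = √(M_F₂/M_HF) = √(38.00/20.01) = √1.899 = 1.378.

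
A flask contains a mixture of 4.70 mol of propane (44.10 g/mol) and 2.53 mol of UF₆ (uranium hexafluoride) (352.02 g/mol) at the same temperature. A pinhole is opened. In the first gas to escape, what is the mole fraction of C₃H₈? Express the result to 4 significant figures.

0.8400

The effusion rate of species i is ∝ p_i/√M_i ∝ n_i/√M_i.
Mole fraction of C₃H₈ in the effusate = (n_C₃H₈/√M_C₃H₈) / (n_C₃H₈/√M_C₃H₈ + n_UF₆/√M_UF₆)
= (4.70/√44.10) / (4.70/√44.10 + 2.53/√352.02) = 0.7077/(0.7077 + 0.1348) = 0.8400.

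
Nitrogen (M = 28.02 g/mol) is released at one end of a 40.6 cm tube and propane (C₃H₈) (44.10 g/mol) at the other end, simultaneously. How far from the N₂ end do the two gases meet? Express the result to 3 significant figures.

Distances travelled in equal time are proportional to diffusion rates, so d_N₂/d_C₃H₈ = √(M_C₃H₈/M_N₂) = √(44.10/28.02) = 1.255.
With d_N₂ + d_C₃H₈ = 40.6 cm, d_C₃H₈ = 40.6/(1 + 1.255) = 18.01 cm.
d_N₂ = 40.6 − 18.01 = 22.6 cm.

22.6 cm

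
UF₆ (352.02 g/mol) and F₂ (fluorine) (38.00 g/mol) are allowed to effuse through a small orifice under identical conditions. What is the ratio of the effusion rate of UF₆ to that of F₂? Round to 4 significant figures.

0.3286

By Graham's law, rate_UF₆/rate_F₂ = √(M_F₂/M_UF₆) = √(38.00/352.02) = √0.1079 = 0.3286.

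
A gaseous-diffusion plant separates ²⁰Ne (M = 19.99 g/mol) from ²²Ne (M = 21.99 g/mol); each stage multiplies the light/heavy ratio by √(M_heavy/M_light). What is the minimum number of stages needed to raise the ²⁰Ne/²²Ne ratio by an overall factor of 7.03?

Per stage α = (21.99/19.99)^(1/2) = 1.10005^0.5, giving ln α = 0.04768.
Need α^N ≥ 7.03 ⇒ N ≥ ln(7.03) / ln α = 1.950 / 0.04768 = 40.90.
Minimum whole number of stages: N = 41.

41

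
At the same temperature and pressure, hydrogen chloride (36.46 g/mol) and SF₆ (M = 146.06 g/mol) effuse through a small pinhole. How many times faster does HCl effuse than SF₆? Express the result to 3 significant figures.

Using Graham's law: rate_HCl/rate_SF₆ = √(M_SF₆/M_HCl) = √(146.06/36.46) = √4.006 = 2.00.

2.00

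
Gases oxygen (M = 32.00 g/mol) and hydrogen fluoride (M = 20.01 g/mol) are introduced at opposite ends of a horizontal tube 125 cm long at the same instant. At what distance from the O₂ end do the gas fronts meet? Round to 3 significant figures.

Graham's law gives d_O₂/d_HF = rate_O₂/rate_HF = √(M_HF/M_O₂) = √(20.01/32.00) = 0.7908.
With d_O₂ + d_HF = 125 cm, d_HF = 125/(1 + 0.7908) = 69.80 cm.
d_O₂ = 125 − 69.80 = 55.2 cm.

55.2 cm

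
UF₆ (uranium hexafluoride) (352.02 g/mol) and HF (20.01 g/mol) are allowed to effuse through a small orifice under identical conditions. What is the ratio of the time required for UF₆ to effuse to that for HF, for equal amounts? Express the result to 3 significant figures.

Using Graham's law: t_UF₆/t_HF = √(M_UF₆/M_HF) = √(352.02/20.01) = √17.59 = 4.19.

4.19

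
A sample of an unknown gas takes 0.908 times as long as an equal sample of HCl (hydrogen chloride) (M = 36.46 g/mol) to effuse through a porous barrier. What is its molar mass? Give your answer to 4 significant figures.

Since effusion rate ∝ 1/√M, t_X/t_HCl = √(M_X/M_HCl).
0.908 = √(M_X/36.46)
M_X = 36.46 × 0.908² = 36.46 × 0.8245 = 30.06 g/mol

30.06 g/mol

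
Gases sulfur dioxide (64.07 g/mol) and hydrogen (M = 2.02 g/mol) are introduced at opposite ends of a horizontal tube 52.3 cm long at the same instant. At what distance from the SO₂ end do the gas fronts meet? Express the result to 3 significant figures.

7.89 cm

Graham's law gives d_SO₂/d_H₂ = rate_SO₂/rate_H₂ = √(M_H₂/M_SO₂) = √(2.02/64.07) = 0.1776.
With d_SO₂ + d_H₂ = 52.3 cm, d_H₂ = 52.3/(1 + 0.1776) = 44.41 cm.
d_SO₂ = 52.3 − 44.41 = 7.89 cm.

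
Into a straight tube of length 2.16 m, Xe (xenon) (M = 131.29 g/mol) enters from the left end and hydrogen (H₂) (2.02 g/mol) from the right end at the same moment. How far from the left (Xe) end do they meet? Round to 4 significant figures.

0.2384 m

The fronts meet when d_Xe + d_H₂ = L with d_Xe/d_H₂ = √(M_H₂/M_Xe) (Graham's law). Here √(M_H₂/M_Xe) = √(2.02/131.29) = 0.1240.
With d_Xe + d_H₂ = 2.16 m, d_H₂ = 2.16/(1 + 0.1240) = 1.922 m.
d_Xe = 2.16 − 1.922 = 0.2384 m.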